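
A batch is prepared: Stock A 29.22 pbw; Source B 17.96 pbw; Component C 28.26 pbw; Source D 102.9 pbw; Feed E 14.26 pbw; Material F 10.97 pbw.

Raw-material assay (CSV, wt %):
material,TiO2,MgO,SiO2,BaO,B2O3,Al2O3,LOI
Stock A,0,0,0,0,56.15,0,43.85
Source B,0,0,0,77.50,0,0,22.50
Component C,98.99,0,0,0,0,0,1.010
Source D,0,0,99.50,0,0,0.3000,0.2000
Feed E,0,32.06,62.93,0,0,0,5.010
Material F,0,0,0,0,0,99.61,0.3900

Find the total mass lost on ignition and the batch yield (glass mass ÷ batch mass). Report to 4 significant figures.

Values along the way are printed with 4-significant-digit rounding alongside each step; all arithmetic runs at full precision through the solve. A single rounding completes each reported result; all derived quantities (the totals, the yield, glass mass, six oxide percentages, ignition loss) are re-derived in full float precision using the weight values on 185.5 pbw of glass, exactly as shown in question or answer.
Per-material ignition loss:
  Stock A: 29.22 × 0.4385 = 12.81 pbw
  Source B: 17.96 × 0.2250 = 4.041 pbw
  Component C: 28.26 × 0.01010 = 0.2854 pbw
  Source D: 102.9 × 0.002000 = 0.2058 pbw
  Feed E: 14.26 × 0.05010 = 0.7144 pbw
  Material F: 10.97 × 0.003900 = 0.04278 pbw
Total LOI = 18.10 pbw
Glass = batch − LOI = 203.6 − 18.10 = 185.5 pbw

LOI loss = 18.10 pbw; glass = 185.5 pbw; yield = 91.11%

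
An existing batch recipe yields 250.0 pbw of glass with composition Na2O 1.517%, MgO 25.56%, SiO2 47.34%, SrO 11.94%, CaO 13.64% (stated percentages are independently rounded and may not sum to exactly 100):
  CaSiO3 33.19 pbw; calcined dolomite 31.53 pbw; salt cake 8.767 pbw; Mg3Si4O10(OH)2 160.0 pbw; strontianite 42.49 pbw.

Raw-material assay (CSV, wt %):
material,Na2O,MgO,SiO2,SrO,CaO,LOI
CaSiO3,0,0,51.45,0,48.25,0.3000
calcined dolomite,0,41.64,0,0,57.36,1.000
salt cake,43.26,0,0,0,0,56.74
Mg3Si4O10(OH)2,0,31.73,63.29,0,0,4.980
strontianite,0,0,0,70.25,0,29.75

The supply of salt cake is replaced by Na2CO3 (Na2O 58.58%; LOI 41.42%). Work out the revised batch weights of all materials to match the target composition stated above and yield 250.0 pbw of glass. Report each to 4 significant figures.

Mid-chain values appear, with 4-significant-figure rounding, on the page; the working math holds exact precision through every step; each reported value receives exactly one rounding; all derived quantities are rebuilt at exact precision (LOI, five oxide percentages, the yield, the totals, glass mass) starting from the weights on 250.0 pbw of glass, exactly as printed in problem or answer.
Target oxide masses per 250.0 pbw glass:
  Na2O: 1.517% × 250.0 = 3.792 pbw
  MgO: 25.56% × 250.0 = 63.90 pbw
  SiO2: 47.34% × 250.0 = 118.4 pbw
  SrO: 11.94% × 250.0 = 29.85 pbw
  CaO: 13.64% × 250.0 = 34.10 pbw
Verifying the oxide balance on the weights just shown, against the basis in use (every target is met by its sum exact up to rounding of places):
  Na2O: 6.474·0.5858 = 3.792 pbw (target 3.792 pbw)
  MgO: 31.53·0.4164 + 160.0·0.3173 = 63.90 pbw (target 63.90 pbw)
  SiO2: 33.19·0.5145 + 160.0·0.6329 = 118.3 pbw (target 118.4 pbw)
  SrO: 42.49·0.7025 = 29.85 pbw (target 29.85 pbw)
  CaO: 33.19·0.4825 + 31.53·0.5736 = 34.10 pbw (target 34.10 pbw)
The glass-mass cross-check: Σ batch − LOI loss = 250.0 pbw (the Σ of target masses is 250.0 pbw; basis as stated: 250.0 pbw — any gap is answer rounding).
Adding the batch up: Σ batch = 273.7 pbw; loss to ignition Σ batch·LOI = 23.71 pbw; yield = glass ÷ total batch = 91.34%.

Revised batch per 250.0 pbw glass:
  CaSiO3: 33.19 pbw
  calcined dolomite: 31.53 pbw
  Na2CO3: 6.474 pbw
  Mg3Si4O10(OH)2: 160.0 pbw
  strontianite: 42.49 pbw
Total batch = 273.7 pbw; LOI loss = 23.71 pbw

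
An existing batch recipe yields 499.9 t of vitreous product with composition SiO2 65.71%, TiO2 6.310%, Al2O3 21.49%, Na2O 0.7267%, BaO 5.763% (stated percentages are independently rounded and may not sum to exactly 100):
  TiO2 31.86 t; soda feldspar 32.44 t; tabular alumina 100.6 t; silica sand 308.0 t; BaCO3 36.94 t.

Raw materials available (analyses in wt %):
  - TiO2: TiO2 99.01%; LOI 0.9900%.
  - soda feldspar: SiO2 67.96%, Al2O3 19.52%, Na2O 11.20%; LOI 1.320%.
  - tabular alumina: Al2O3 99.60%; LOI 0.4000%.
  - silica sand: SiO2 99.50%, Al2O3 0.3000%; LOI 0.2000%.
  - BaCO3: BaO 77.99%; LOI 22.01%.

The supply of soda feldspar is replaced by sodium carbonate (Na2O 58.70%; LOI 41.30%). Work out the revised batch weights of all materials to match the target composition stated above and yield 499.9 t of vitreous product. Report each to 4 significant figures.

Intermediates are displayed rounded to 4 significant figures in the printout; all internal work maintains full precision from start to finish; every reported result sees exactly one rounding — all derived quantities, which include net glass mass, the totals, LOI, the yield, five oxide percentages, are recomputed in full precision, exactly as shown in question or answer, using the weight values per 499.9 t of glass.
Target oxide masses per 499.9 t vitreous product:
  SiO2: 65.71% × 499.9 = 328.5 t
  TiO2: 6.310% × 499.9 = 31.54 t
  Al2O3: 21.49% × 499.9 = 107.4 t
  Na2O: 0.7267% × 499.9 = 3.633 t
  BaO: 5.763% × 499.9 = 28.81 t
Verifying the oxide balance applying the batch weights above, on the stated basis (sums match the target masses net of answer rounding effects):
  SiO2: 330.1·0.9950 = 328.4 t (target 328.5 t)
  TiO2: 31.86·0.9901 = 31.54 t (target 31.54 t)
  Al2O3: 106.9·0.9960 + 330.1·0.003000 = 107.5 t (target 107.4 t)
  Na2O: 6.189·0.5870 = 3.633 t (target 3.633 t)
  BaO: 36.94·0.7799 = 28.81 t (target 28.81 t)
Glass-mass sanity pass: net batch after ignition = 499.9 t (the Σ of target masses is 499.9 t; versus the stated basis of 499.9 t — deltas are rounding alone).
Adding the batch up: Σ batch = 512.0 t; loss to ignition Σ batch·LOI = 12.09 t; yield: glass divided by total = 97.64%.

Revised batch per 499.9 t vitreous product:
  TiO2: 31.86 t
  sodium carbonate: 6.189 t
  tabular alumina: 106.9 t
  silica sand: 330.1 t
  BaCO3: 36.94 t
Total batch = 512.0 t; LOI loss = 12.09 t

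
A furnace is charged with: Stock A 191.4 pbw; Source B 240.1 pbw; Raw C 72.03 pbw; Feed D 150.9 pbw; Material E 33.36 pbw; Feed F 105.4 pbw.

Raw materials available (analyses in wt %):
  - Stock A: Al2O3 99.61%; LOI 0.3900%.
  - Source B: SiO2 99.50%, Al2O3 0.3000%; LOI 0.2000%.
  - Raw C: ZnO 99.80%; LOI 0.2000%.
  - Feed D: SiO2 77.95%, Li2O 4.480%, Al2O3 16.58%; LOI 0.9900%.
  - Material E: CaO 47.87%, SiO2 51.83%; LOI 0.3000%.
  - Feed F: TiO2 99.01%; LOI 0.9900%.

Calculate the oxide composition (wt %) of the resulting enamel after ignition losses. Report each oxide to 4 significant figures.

Intermediates are printed, rounded to 4 significant figures, in the working; full float precision is carried end to end. Exactly one rounding goes into every reported figure; derived quantities (LOI, the totals, glass mass, the six compositions, yield) are recomputed in full float precision starting from the weights per 789.2 pbw of glass precisely as stated by the question or the answer.
Per-oxide mass from batch:
  CaO: 33.36·0.4787 = 15.97 pbw
  SiO2: 240.1·0.9950 + 150.9·0.7795 + 33.36·0.5183 = 373.8 pbw
  Li2O: 150.9·0.04480 = 6.760 pbw
  Al2O3: 191.4·0.9961 + 240.1·0.003000 + 150.9·0.1658 = 216.4 pbw
  TiO2: 105.4·0.9901 = 104.4 pbw
  ZnO: 72.03·0.9980 = 71.89 pbw
LOI: 191.4·0.003900 + 240.1·0.002000 + 72.03·0.002000 + 150.9·0.009900 + 33.36·0.003000 + 105.4·0.009900 = 4.008 pbw
Glass = total batch minus LOI = 793.2 − 4.008 = 789.2 pbw (= Σ oxide masses)
wt % = oxide mass / glass mass × 100

Glass mass = 789.2 pbw (batch 793.2 − LOI 4.008).
Composition: CaO 2.024%, SiO2 47.37%, Li2O 0.8566%, Al2O3 27.42%, TiO2 13.22%, ZnO 9.109%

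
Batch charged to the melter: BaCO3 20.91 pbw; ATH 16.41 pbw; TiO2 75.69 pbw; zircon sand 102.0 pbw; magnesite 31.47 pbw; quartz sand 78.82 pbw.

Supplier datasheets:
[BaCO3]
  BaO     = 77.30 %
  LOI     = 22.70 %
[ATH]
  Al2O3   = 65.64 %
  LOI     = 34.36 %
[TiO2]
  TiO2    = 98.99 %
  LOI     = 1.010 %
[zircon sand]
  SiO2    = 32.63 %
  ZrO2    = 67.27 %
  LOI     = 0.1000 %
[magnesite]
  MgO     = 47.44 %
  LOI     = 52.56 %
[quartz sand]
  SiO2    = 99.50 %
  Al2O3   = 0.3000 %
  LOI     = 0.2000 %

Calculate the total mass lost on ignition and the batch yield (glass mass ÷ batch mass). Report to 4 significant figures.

LOI loss = 27.95 pbw; glass = 297.4 pbw; yield = 91.41%

Working values are displayed rounded to four significant figures between the steps. All arithmetic holds exact precision throughout; each reported result takes exactly one rounding. The derived quantities are rebuilt at full precision (six oxide percentages, ignition loss, the yield, the totals, glass mass) using the weight values for 297.4 pbw of glass, exactly as printed in problem or answer.
Per-material ignition loss:
  BaCO3: 20.91 × 0.2270 = 4.747 pbw
  ATH: 16.41 × 0.3436 = 5.638 pbw
  TiO2: 75.69 × 0.01010 = 0.7645 pbw
  zircon sand: 102.0 × 0.001000 = 0.1020 pbw
  magnesite: 31.47 × 0.5256 = 16.54 pbw
  quartz sand: 78.82 × 0.002000 = 0.1576 pbw
Total LOI = 27.95 pbw
Glass = batch − LOI = 325.3 − 27.95 = 297.4 pbw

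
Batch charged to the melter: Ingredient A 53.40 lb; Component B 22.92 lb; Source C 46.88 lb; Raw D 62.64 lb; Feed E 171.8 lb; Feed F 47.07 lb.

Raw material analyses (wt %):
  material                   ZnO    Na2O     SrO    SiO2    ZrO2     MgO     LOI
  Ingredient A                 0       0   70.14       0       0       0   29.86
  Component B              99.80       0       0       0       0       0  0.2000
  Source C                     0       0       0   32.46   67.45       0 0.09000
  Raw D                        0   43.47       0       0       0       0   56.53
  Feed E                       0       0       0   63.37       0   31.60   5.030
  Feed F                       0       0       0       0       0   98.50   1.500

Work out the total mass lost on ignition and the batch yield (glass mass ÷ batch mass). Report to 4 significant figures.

LOI loss = 60.79 lb; glass = 343.9 lb; yield = 84.98%

In-progress results are rounded to four significant digits when displayed. Every computation maintains full float precision at every stage. A single rounding yields each reported result — derived quantities (the totals, yield, the six compositions, LOI, net glass mass) are computed starting from the weights for 343.9 lb of glass in full precision, as quoted within the problem or answer text.
Per-material ignition loss:
  Ingredient A: 53.40 × 0.2986 = 15.95 lb
  Component B: 22.92 × 0.002000 = 0.04584 lb
  Source C: 46.88 × 9.000e-04 = 0.04219 lb
  Raw D: 62.64 × 0.5653 = 35.41 lb
  Feed E: 171.8 × 0.05030 = 8.642 lb
  Feed F: 47.07 × 0.01500 = 0.7060 lb
Total LOI = 60.79 lb
Glass = batch − LOI = 404.7 − 60.79 = 343.9 lb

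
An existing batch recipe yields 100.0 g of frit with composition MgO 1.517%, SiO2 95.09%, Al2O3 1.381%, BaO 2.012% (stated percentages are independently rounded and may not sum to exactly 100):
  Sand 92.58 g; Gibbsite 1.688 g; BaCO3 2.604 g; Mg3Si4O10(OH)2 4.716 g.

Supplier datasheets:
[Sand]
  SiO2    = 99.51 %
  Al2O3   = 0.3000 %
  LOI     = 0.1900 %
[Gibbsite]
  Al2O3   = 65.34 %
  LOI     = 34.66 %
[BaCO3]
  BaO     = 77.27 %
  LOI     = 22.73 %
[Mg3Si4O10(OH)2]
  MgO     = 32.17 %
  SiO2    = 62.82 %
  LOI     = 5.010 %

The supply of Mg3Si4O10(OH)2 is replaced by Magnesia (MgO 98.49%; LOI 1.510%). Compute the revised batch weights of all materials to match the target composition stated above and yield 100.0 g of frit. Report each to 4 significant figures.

Revised batch per 100.0 g frit:
  Sand: 95.56 g
  Gibbsite: 1.675 g
  BaCO3: 2.604 g
  Magnesia: 1.540 g
Total batch = 101.4 g; LOI loss = 1.377 g

Intermediates are shown (rounded to 4 significant digits) at each printed step — full precision is kept at each step — every reported result is rounded a single time; all derived quantities, including glass mass, the four compositions, the totals, the yield, ignition loss, are computed from the batch weights at 100.0 g of glass at full float precision, as given in the question or the answer.
Per-oxide target masses for 100.0 g frit:
  MgO: 1.517% × 100.0 = 1.517 g
  SiO2: 95.09% × 100.0 = 95.09 g
  Al2O3: 1.381% × 100.0 = 1.381 g
  BaO: 2.012% × 100.0 = 2.012 g
Mass-balance tally per oxide on the weights just shown, per the basis as stated (sums match the target masses up to rounding of the answer):
  MgO: 1.540·0.9849 = 1.517 g (target 1.517 g)
  SiO2: 95.56·0.9951 = 95.09 g (target 95.09 g)
  Al2O3: 95.56·0.003000 + 1.675·0.6534 = 1.381 g (target 1.381 g)
  BaO: 2.604·0.7727 = 2.012 g (target 2.012 g)
Glass-mass closure: total batch − LOI = 100.0 g (per-oxide target masses sum to 100.0 g; basis as stated: 100.0 g — any gap is answer rounding).
Batch grand total — Σ batch = 101.4 g; ignition loss, Σ(batch × LOI) = 1.377 g; the yield ratio, glass ÷ batch: 98.64%.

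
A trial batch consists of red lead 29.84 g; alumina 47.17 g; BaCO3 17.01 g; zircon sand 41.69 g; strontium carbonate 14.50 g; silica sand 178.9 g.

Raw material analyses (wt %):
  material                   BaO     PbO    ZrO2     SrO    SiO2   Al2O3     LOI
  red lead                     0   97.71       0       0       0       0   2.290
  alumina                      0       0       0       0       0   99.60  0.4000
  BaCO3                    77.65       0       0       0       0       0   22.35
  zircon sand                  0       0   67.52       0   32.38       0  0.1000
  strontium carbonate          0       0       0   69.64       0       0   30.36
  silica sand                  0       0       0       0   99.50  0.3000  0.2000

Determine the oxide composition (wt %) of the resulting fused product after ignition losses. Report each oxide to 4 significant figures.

The whole derivation maintains full float precision in all steps — working values are displayed, rounded to 4 significant digits, at each printed step. Exactly one rounding is applied to each reported figure — derived quantities are carried at full precision (yield, the six compositions, totals, net glass mass, LOI) starting from the weights on 319.6 g of glass, precisely as stated by either problem or answer.
Mass of each oxide from the mix:
  BaO: 17.01·0.7765 = 13.21 g
  PbO: 29.84·0.9771 = 29.16 g
  ZrO2: 41.69·0.6752 = 28.15 g
  SrO: 14.50·0.6964 = 10.10 g
  SiO2: 41.69·0.3238 + 178.9·0.9950 = 191.5 g
  Al2O3: 47.17·0.9960 + 178.9·0.003000 = 47.52 g
LOI: 29.84·0.02290 + 47.17·0.004000 + 17.01·0.2235 + 41.69·0.001000 + 14.50·0.3036 + 178.9·0.002000 = 9.475 g
batch − LOI leaves glass = 329.1 − 9.475 = 319.6 g (the oxide masses sum to this)
each oxide over glass, ×100, is wt %

Glass mass = 319.6 g (batch 329.1 − LOI 9.475).
Composition: BaO 4.132%, PbO 9.122%, ZrO2 8.807%, SrO 3.159%, SiO2 59.91%, Al2O3 14.87%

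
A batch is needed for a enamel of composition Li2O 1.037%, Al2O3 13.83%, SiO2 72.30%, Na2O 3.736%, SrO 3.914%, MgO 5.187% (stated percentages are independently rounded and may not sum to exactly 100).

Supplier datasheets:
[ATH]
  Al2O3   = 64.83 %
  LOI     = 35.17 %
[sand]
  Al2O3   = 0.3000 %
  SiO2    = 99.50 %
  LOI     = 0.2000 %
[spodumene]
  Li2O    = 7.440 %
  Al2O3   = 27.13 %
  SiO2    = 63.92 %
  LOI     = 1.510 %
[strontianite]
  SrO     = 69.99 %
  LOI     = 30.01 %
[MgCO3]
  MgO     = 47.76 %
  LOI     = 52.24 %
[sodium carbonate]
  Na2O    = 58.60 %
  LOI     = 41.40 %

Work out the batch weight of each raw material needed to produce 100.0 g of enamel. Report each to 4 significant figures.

Rounding to 4 significant figures extends to every mid-chain value as displayed. The working math holds full float precision in all steps — every reported result receives exactly one rounding; all derived quantities are rebuilt at exact precision (six oxide percentages, net glass mass, the yield, LOI, the totals) using the weight values on 100.0 g of glass, as they appear in either problem or answer.
Target masses of each oxide per 100.0 g enamel:
  Li2O: 1.037% × 100.0 = 1.037 g
  Al2O3: 13.83% × 100.0 = 13.83 g
  SiO2: 72.30% × 100.0 = 72.30 g
  Na2O: 3.736% × 100.0 = 3.736 g
  SrO: 3.914% × 100.0 = 3.914 g
  MgO: 5.187% × 100.0 = 5.187 g
Checking each oxide sum from the weights as reported, under the basis named above (target by target, the sums agree once rounding is allowed for):
  Li2O: 13.94·0.07440 = 1.037 g (target 1.037 g)
  Al2O3: 15.21·0.6483 + 63.71·0.003000 + 13.94·0.2713 = 13.83 g (target 13.83 g)
  SiO2: 63.71·0.9950 + 13.94·0.6392 = 72.30 g (target 72.30 g)
  Na2O: 6.375·0.5860 = 3.736 g (target 3.736 g)
  SrO: 5.592·0.6999 = 3.914 g (target 3.914 g)
  MgO: 10.86·0.4776 = 5.187 g (target 5.187 g)
Glass-mass bookkeeping: batch Σ − ignition loss = 100.0 g (oxide target masses add up to 100.0 g; against the stated basis, 100.0 g — a pure rounding effect).
Summing the batch: Σ batch = 115.7 g; LOI removed, Σ of batch·LOI: 15.68 g; yield: glass divided by total = 86.45%.

Batch per 100.0 g enamel:
  ATH: 15.21 g
  sand: 63.71 g
  spodumene: 13.94 g
  strontianite: 5.592 g
  MgCO3: 10.86 g
  sodium carbonate: 6.375 g
Total batch = 115.7 g; LOI loss = 15.68 g; yield = 86.45%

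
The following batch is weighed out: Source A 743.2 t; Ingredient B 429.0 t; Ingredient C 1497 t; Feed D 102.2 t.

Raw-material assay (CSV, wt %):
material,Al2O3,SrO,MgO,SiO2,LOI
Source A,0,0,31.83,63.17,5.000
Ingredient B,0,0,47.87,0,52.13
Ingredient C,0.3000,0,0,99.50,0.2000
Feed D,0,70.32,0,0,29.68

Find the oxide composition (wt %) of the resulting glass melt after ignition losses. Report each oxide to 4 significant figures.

In-progress results are displayed, with 4-significant-digit rounding, alongside each step — every computation runs at full precision end to end; each reported number is rounded once only — all derived quantities (the four compositions, totals, yield, net glass mass, ignition loss) are carried at exact precision from the batch weights for 2477 t of glass as quoted within problem or answer.
Per-oxide mass from batch:
  Al2O3: 1497·0.003000 = 4.491 t
  SrO: 102.2·0.7032 = 71.87 t
  MgO: 743.2·0.3183 + 429.0·0.4787 = 441.9 t
  SiO2: 743.2·0.6317 + 1497·0.9950 = 1959 t
LOI: 743.2·0.05000 + 429.0·0.5213 + 1497·0.002000 + 102.2·0.2968 = 294.1 t
Net of LOI, the glass mass = 2771 − 294.1 = 2477 t (= Σ oxide masses)
wt % = oxide mass / glass mass × 100

Glass mass = 2477 t (batch 2771 − LOI 294.1).
Composition: Al2O3 0.1813%, SrO 2.901%, MgO 17.84%, SiO2 79.08%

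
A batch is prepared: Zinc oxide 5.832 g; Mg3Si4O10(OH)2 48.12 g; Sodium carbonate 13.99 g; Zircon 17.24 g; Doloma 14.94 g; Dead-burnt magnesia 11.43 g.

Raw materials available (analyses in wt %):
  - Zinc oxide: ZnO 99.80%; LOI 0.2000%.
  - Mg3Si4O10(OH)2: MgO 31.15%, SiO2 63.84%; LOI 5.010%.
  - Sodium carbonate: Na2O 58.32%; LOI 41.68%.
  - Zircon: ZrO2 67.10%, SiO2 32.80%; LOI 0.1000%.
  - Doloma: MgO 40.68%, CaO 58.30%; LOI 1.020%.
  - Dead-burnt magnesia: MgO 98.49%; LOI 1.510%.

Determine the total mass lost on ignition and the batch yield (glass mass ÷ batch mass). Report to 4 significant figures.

Working values are printed (rounded to four significant digits) within the worked lines; full float precision is carried through the solve; each reported figure is rounded once only; all derived quantities (yield, the six compositions, the totals, net glass mass, LOI) are recomputed at exact precision from the weighed amounts at 103.0 g of glass, as set out in the problem or the answer.
Ignition loss by material:
  Zinc oxide: 5.832 × 0.002000 = 0.01166 g
  Mg3Si4O10(OH)2: 48.12 × 0.05010 = 2.411 g
  Sodium carbonate: 13.99 × 0.4168 = 5.831 g
  Zircon: 17.24 × 0.001000 = 0.01724 g
  Doloma: 14.94 × 0.01020 = 0.1524 g
  Dead-burnt magnesia: 11.43 × 0.01510 = 0.1726 g
Total LOI = 8.596 g
Glass = batch − LOI = 111.6 − 8.596 = 103.0 g

LOI loss = 8.596 g; glass = 103.0 g; yield = 92.29%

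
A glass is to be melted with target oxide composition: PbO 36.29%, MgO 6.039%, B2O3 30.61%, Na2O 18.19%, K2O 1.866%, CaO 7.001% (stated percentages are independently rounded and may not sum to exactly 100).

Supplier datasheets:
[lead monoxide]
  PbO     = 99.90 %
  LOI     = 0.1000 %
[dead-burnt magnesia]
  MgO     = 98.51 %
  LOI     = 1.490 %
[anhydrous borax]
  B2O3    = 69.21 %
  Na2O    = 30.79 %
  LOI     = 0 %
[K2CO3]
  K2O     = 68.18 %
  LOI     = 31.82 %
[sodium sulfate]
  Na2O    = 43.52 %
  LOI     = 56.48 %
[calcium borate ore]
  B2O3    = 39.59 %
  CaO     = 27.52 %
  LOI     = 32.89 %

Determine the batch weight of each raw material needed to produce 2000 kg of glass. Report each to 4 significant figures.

Batch per 2000 kg glass:
  lead monoxide: 726.5 kg
  dead-burnt magnesia: 122.6 kg
  anhydrous borax: 593.5 kg
  K2CO3: 54.74 kg
  sodium sulfate: 416.0 kg
  calcium borate ore: 508.8 kg
Total batch = 2422 kg; LOI loss = 422.3 kg; yield = 82.57%

In-progress results are displayed with 4-significant-digit rounding when written out. Every computation holds full precision in all steps — a single rounding finalizes every reported figure. Derived quantities (ignition loss, the yield, glass mass, the totals, six oxide percentages) are re-derived using the weight values on 2000 kg of glass in exact precision as given in the question or the answer.
Oxide mass targets, per 2000 kg glass:
  PbO: 36.29% × 2000 = 725.8 kg
  MgO: 6.039% × 2000 = 120.8 kg
  B2O3: 30.61% × 2000 = 612.2 kg
  Na2O: 18.19% × 2000 = 363.8 kg
  K2O: 1.866% × 2000 = 37.32 kg
  CaO: 7.001% × 2000 = 140.0 kg
Per-oxide balance check working from each reported weight, versus the basis set out (every target is met by its sum given rounding of the digits):
  PbO: 726.5·0.9990 = 725.8 kg (target 725.8 kg)
  MgO: 122.6·0.9851 = 120.8 kg (target 120.8 kg)
  B2O3: 593.5·0.6921 + 508.8·0.3959 = 612.2 kg (target 612.2 kg)
  Na2O: 593.5·0.3079 + 416.0·0.4352 = 363.8 kg (target 363.8 kg)
  K2O: 54.74·0.6818 = 37.32 kg (target 37.32 kg)
  CaO: 508.8·0.2752 = 140.0 kg (target 140.0 kg)
Consistency of the glass mass: Σ batch − LOI loss = 2000 kg (summing oxide targets gives 2000 kg; against the stated basis, 2000 kg — differing by rounding only).
Total batch = Σ batch = 2422 kg; LOI removed, Σ of batch·LOI: 422.3 kg; glass ÷ batch gives a yield of 82.57%.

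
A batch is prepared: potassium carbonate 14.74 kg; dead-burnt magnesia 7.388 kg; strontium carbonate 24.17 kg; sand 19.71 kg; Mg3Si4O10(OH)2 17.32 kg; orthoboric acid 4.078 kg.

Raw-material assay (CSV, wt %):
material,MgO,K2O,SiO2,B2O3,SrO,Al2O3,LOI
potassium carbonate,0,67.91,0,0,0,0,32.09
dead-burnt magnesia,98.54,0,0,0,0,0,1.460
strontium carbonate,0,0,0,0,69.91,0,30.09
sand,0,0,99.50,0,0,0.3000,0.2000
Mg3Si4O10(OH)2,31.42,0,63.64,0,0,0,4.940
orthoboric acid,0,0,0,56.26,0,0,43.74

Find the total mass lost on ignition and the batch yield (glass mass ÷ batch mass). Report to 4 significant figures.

LOI loss = 14.79 kg; glass = 72.62 kg; yield = 83.08%

Mid-chain values are printed, rounded to four significant figures, in the printout — the working math carries full float precision in every operation — exactly one rounding lands on each reported value — all derived quantities are re-derived starting from the weights at 72.62 kg of glass at full precision (the yield, glass mass, totals, the six compositions, ignition loss) precisely as stated by either problem or answer.
Loss on ignition, line by line:
  potassium carbonate: 14.74 × 0.3209 = 4.730 kg
  dead-burnt magnesia: 7.388 × 0.01460 = 0.1079 kg
  strontium carbonate: 24.17 × 0.3009 = 7.273 kg
  sand: 19.71 × 0.002000 = 0.03942 kg
  Mg3Si4O10(OH)2: 17.32 × 0.04940 = 0.8556 kg
  orthoboric acid: 4.078 × 0.4374 = 1.784 kg
Total LOI = 14.79 kg
Glass = batch − LOI = 87.41 − 14.79 = 72.62 kg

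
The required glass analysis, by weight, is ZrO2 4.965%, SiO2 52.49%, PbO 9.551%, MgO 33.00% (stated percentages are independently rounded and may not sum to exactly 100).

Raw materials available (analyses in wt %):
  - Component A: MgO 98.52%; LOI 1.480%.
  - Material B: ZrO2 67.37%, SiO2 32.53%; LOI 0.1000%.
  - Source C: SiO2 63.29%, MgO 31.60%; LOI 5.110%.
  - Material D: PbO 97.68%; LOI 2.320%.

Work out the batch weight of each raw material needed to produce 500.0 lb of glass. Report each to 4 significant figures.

Batch per 500.0 lb glass:
  Component A: 40.55 lb
  Material B: 36.85 lb
  Source C: 395.7 lb
  Material D: 48.89 lb
Total batch = 522.0 lb; LOI loss = 21.99 lb; yield = 95.79%

All arithmetic carries full float precision at every stage. In-progress results are shown rounded to 4 significant figures between the steps — exactly one rounding goes into each reported value; derived quantities are recomputed in full precision (net glass mass, totals, the yield, four oxide percentages, ignition loss) starting from the weights per 500.0 lb of glass, exactly as printed in problem or answer.
Target oxide masses per 500.0 lb glass:
  ZrO2: 4.965% × 500.0 = 24.82 lb
  SiO2: 52.49% × 500.0 = 262.4 lb
  PbO: 9.551% × 500.0 = 47.76 lb
  MgO: 33.00% × 500.0 = 165.0 lb
Oxide-by-oxide audit on the weights just shown, relative to the basis at hand (every target is met by its sum modulo rounding of the values):
  ZrO2: 36.85·0.6737 = 24.83 lb (target 24.82 lb)
  SiO2: 36.85·0.3253 + 395.7·0.6329 = 262.4 lb (target 262.4 lb)
  PbO: 48.89·0.9768 = 47.76 lb (target 47.76 lb)
  MgO: 40.55·0.9852 + 395.7·0.3160 = 165.0 lb (target 165.0 lb)
Auditing the glass mass value: batch total minus LOI = 500.0 lb (the Σ of target masses is 500.0 lb; stated basis 500.0 lb — rounding explains the deltas).
Whole-batch sum: Σ batch = 522.0 lb; LOI loss = Σ batch·LOI = 21.99 lb; yield, glass over the total, = 95.79%.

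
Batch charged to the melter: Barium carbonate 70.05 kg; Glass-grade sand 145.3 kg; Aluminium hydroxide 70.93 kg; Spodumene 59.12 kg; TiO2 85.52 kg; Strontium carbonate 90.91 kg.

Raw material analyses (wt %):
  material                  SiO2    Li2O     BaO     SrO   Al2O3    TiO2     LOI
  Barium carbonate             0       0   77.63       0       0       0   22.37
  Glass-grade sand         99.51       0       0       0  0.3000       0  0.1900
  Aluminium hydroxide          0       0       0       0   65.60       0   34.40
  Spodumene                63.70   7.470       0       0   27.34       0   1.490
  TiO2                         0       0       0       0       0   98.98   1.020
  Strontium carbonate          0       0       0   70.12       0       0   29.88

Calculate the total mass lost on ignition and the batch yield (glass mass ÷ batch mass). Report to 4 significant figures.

LOI loss = 69.26 kg; glass = 452.6 kg; yield = 86.73%

Each numeric step keeps full precision at all times; intermediates appear, rounded to four significant figures, in the working. Every reported value takes exactly one rounding. The derived quantities (net glass mass, the six compositions, LOI, yield, totals) are rebuilt in exact precision from the weighed amounts at 452.6 kg of glass exactly as shown in the problem or answer text.
Loss on ignition, line by line:
  Barium carbonate: 70.05 × 0.2237 = 15.67 kg
  Glass-grade sand: 145.3 × 0.001900 = 0.2761 kg
  Aluminium hydroxide: 70.93 × 0.3440 = 24.40 kg
  Spodumene: 59.12 × 0.01490 = 0.8809 kg
  TiO2: 85.52 × 0.01020 = 0.8723 kg
  Strontium carbonate: 90.91 × 0.2988 = 27.16 kg
Total LOI = 69.26 kg
Glass = batch − LOI = 521.8 − 69.26 = 452.6 kg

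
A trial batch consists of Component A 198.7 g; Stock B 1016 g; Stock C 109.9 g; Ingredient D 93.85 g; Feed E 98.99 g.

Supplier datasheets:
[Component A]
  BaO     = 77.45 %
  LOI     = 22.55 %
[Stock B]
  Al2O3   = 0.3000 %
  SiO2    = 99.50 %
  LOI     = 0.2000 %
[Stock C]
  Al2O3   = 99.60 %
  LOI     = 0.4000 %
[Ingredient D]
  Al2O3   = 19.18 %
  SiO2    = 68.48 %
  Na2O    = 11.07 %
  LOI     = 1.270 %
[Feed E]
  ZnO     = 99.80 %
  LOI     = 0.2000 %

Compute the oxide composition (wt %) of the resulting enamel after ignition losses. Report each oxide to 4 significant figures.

The intermediate values are displayed, rounded to four significant figures, when written out. The working math keeps full precision at each step; each reported number takes just one rounding; the derived quantities (the yield, net glass mass, ignition loss, the totals, five oxide percentages) are carried from the batch weights for 1469 g of glass in full float precision, precisely as stated by the question or the answer.
Oxide-by-oxide delivered mass:
  BaO: 198.7·0.7745 = 153.9 g
  ZnO: 98.99·0.9980 = 98.79 g
  Al2O3: 1016·0.003000 + 109.9·0.9960 + 93.85·0.1918 = 130.5 g
  SiO2: 1016·0.9950 + 93.85·0.6848 = 1075 g
  Na2O: 93.85·0.1107 = 10.39 g
LOI: 198.7·0.2255 + 1016·0.002000 + 109.9·0.004000 + 93.85·0.01270 + 98.99·0.002000 = 48.67 g
Net of LOI, the glass mass = 1517 − 48.67 = 1469 g (equal to the oxide-mass sum)
wt %: oxide over glass, times 100

Glass mass = 1469 g (batch 1517 − LOI 48.67).
Composition: BaO 10.48%, ZnO 6.726%, Al2O3 8.886%, SiO2 73.20%, Na2O 0.7073%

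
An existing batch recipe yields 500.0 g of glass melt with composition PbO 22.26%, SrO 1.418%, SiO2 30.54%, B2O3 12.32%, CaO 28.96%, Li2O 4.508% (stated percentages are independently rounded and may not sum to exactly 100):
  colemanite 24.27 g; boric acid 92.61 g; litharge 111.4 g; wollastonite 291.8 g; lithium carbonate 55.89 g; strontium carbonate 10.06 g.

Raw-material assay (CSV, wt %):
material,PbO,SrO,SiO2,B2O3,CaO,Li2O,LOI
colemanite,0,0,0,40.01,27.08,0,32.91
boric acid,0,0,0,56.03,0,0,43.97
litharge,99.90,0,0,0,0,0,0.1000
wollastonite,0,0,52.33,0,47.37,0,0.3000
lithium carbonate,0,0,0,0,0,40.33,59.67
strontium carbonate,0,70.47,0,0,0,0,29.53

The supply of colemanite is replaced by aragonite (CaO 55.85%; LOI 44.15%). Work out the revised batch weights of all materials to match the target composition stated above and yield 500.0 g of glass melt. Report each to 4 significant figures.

Revised batch per 500.0 g glass melt:
  aragonite: 11.77 g
  boric acid: 109.9 g
  litharge: 111.4 g
  wollastonite: 291.8 g
  lithium carbonate: 55.89 g
  strontium carbonate: 10.06 g
Total batch = 590.8 g; LOI loss = 90.83 g

Intermediates are printed (rounded to 4 significant digits) in the printout. The working math carries exact precision in all steps; each reported result sees exactly one rounding — the derived quantities, which include ignition loss, the six compositions, the yield, the totals, net glass mass, are carried in full float precision, precisely as stated by either problem or answer, using the weight values on 500.0 g of glass.
Oxide-by-oxide targets in 500.0 g glass melt:
  PbO: 22.26% × 500.0 = 111.3 g
  SrO: 1.418% × 500.0 = 7.090 g
  SiO2: 30.54% × 500.0 = 152.7 g
  B2O3: 12.32% × 500.0 = 61.60 g
  CaO: 28.96% × 500.0 = 144.8 g
  Li2O: 4.508% × 500.0 = 22.54 g
Mass-balance tally per oxide on the weights just shown, on the stated basis (every target is met by its sum once rounding is allowed for):
  PbO: 111.4·0.9990 = 111.3 g (target 111.3 g)
  SrO: 10.06·0.7047 = 7.089 g (target 7.090 g)
  SiO2: 291.8·0.5233 = 152.7 g (target 152.7 g)
  B2O3: 109.9·0.5603 = 61.58 g (target 61.60 g)
  CaO: 11.77·0.5585 + 291.8·0.4737 = 144.8 g (target 144.8 g)
  Li2O: 55.89·0.4033 = 22.54 g (target 22.54 g)
Consistency of the glass mass: whole batch net of LOI = 500.0 g (summing oxide targets gives 500.0 g; basis as stated: 500.0 g — gaps are rounding artifacts).
Whole-batch sum: Σ batch = 590.8 g; the LOI term Σ batch·LOI equals 90.83 g; yield = glass ÷ total batch = 84.63%.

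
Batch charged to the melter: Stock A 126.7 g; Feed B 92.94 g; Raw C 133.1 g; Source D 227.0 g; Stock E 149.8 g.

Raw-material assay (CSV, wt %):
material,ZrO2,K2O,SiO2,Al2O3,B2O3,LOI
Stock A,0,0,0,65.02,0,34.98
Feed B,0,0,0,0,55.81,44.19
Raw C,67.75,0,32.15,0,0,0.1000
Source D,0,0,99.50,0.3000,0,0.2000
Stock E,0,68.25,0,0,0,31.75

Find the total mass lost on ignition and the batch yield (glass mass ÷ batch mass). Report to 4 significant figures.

Working values are rounded off to 4 significant figures as shown. Every computation carries full float precision at every stage; a single rounding completes every reported value. The derived quantities, which include glass mass, the five compositions, totals, yield, LOI, are carried at full precision, precisely as stated by the question or the answer, starting from the weights per 596.0 g of glass.
Each material's LOI contribution:
  Stock A: 126.7 × 0.3498 = 44.32 g
  Feed B: 92.94 × 0.4419 = 41.07 g
  Raw C: 133.1 × 0.001000 = 0.1331 g
  Source D: 227.0 × 0.002000 = 0.4540 g
  Stock E: 149.8 × 0.3175 = 47.56 g
Total LOI = 133.5 g
Glass = batch − LOI = 729.5 − 133.5 = 596.0 g

LOI loss = 133.5 g; glass = 596.0 g; yield = 81.70%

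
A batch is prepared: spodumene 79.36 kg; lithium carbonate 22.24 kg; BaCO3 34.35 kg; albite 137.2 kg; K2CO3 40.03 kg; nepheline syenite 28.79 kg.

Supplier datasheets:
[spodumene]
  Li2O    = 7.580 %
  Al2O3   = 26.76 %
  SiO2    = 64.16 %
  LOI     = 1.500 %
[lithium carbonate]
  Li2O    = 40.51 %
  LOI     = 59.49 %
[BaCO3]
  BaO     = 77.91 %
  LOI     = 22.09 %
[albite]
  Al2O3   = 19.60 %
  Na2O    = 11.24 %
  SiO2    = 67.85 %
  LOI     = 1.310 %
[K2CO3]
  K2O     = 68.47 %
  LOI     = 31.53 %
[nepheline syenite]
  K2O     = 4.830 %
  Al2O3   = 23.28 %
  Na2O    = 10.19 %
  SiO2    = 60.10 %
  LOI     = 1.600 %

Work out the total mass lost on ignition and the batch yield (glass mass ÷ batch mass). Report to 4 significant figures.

LOI loss = 36.89 kg; glass = 305.1 kg; yield = 89.21%

Each numeric step runs at full precision through the solve — values along the way are shown (rounded to four significant figures) when written out. A single rounding completes each reported number. All derived quantities, including totals, ignition loss, net glass mass, the six compositions, the yield, are re-derived using the weight values for 305.1 kg of glass in exact precision as given in question or answer.
Each material's LOI contribution:
  spodumene: 79.36 × 0.01500 = 1.190 kg
  lithium carbonate: 22.24 × 0.5949 = 13.23 kg
  BaCO3: 34.35 × 0.2209 = 7.588 kg
  albite: 137.2 × 0.01310 = 1.797 kg
  K2CO3: 40.03 × 0.3153 = 12.62 kg
  nepheline syenite: 28.79 × 0.01600 = 0.4606 kg
Total LOI = 36.89 kg
Glass = batch − LOI = 342.0 − 36.89 = 305.1 kg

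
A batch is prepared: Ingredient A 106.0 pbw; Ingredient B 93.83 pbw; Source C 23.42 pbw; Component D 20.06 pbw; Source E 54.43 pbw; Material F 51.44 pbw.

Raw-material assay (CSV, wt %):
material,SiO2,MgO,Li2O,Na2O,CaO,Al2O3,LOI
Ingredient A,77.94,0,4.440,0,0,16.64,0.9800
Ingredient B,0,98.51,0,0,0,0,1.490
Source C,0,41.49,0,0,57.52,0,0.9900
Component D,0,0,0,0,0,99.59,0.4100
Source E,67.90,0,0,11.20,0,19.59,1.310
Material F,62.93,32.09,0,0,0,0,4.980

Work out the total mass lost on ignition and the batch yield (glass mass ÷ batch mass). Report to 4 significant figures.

Rounding to four significant figures extends to each in-between result as printed — all internal work carries full float precision all the way through — a single rounding produces every reported value — the derived quantities are rebuilt at full float precision (the totals, LOI, glass mass, six oxide percentages, the yield) using the weight values at 343.2 pbw of glass, exactly as printed in the problem or the answer.
Each material's LOI contribution:
  Ingredient A: 106.0 × 0.009800 = 1.039 pbw
  Ingredient B: 93.83 × 0.01490 = 1.398 pbw
  Source C: 23.42 × 0.009900 = 0.2319 pbw
  Component D: 20.06 × 0.004100 = 0.08225 pbw
  Source E: 54.43 × 0.01310 = 0.7130 pbw
  Material F: 51.44 × 0.04980 = 2.562 pbw
Total LOI = 6.026 pbw
Glass = batch − LOI = 349.2 − 6.026 = 343.2 pbw

LOI loss = 6.026 pbw; glass = 343.2 pbw; yield = 98.27%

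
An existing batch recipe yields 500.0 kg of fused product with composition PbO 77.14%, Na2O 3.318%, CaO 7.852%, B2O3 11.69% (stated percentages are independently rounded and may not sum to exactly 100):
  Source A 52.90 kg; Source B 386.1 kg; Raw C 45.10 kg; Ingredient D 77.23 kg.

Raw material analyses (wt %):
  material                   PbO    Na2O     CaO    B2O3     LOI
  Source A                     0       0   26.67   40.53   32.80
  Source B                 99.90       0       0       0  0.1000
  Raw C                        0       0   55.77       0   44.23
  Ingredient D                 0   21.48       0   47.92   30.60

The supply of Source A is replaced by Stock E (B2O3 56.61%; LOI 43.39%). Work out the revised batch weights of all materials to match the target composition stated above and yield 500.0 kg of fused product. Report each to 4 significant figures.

Revised batch per 500.0 kg fused product:
  Stock E: 37.87 kg
  Source B: 386.1 kg
  Raw C: 70.40 kg
  Ingredient D: 77.23 kg
Total batch = 571.6 kg; LOI loss = 71.59 kg

Every computation holds full precision at every stage — rounding to four significant figures governs each mid-chain value as printed. Every reported figure is rounded only once. All derived quantities (the yield, net glass mass, the four compositions, ignition loss, totals) are re-derived in full precision starting from the weights per 500.0 kg of glass as written in the problem or the answer.
Oxide mass targets, per 500.0 kg fused product:
  PbO: 77.14% × 500.0 = 385.7 kg
  Na2O: 3.318% × 500.0 = 16.59 kg
  CaO: 7.852% × 500.0 = 39.26 kg
  B2O3: 11.69% × 500.0 = 58.45 kg
A balance pass over the oxides, working from each reported weight, relative to the basis at hand (each sum matches its target mass within answer rounding):
  PbO: 386.1·0.9990 = 385.7 kg (target 385.7 kg)
  Na2O: 77.23·0.2148 = 16.59 kg (target 16.59 kg)
  CaO: 70.40·0.5577 = 39.26 kg (target 39.26 kg)
  B2O3: 37.87·0.5661 + 77.23·0.4792 = 58.45 kg (target 58.45 kg)
Glass-mass bookkeeping: batch total minus LOI = 500.0 kg (the targets, summed, come to 500.0 kg; against the stated basis, 500.0 kg — rounding explains the deltas).
Total batch = Σ batch = 571.6 kg; LOI removed, Σ of batch·LOI: 71.59 kg; yield: glass divided by total = 87.48%.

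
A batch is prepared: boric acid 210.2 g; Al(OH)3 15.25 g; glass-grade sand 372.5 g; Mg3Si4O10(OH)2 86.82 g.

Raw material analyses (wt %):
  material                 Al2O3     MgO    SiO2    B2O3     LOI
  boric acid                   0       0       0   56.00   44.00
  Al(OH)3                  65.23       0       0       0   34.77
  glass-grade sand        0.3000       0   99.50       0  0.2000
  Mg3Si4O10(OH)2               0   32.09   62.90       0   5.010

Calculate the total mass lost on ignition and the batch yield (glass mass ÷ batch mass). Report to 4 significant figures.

LOI loss = 102.9 g; glass = 581.9 g; yield = 84.98%

The working math carries full float precision end to end — rounding to 4 significant digits governs every in-between result as shown; each reported figure undergoes a single rounding; the derived quantities (yield, ignition loss, totals, net glass mass, the four compositions) are computed using the weight values per 581.9 g of glass at full float precision as they appear in problem or answer.
Loss on ignition, line by line:
  boric acid: 210.2 × 0.4400 = 92.49 g
  Al(OH)3: 15.25 × 0.3477 = 5.302 g
  glass-grade sand: 372.5 × 0.002000 = 0.7450 g
  Mg3Si4O10(OH)2: 86.82 × 0.05010 = 4.350 g
Total LOI = 102.9 g
Glass = batch − LOI = 684.8 − 102.9 = 581.9 g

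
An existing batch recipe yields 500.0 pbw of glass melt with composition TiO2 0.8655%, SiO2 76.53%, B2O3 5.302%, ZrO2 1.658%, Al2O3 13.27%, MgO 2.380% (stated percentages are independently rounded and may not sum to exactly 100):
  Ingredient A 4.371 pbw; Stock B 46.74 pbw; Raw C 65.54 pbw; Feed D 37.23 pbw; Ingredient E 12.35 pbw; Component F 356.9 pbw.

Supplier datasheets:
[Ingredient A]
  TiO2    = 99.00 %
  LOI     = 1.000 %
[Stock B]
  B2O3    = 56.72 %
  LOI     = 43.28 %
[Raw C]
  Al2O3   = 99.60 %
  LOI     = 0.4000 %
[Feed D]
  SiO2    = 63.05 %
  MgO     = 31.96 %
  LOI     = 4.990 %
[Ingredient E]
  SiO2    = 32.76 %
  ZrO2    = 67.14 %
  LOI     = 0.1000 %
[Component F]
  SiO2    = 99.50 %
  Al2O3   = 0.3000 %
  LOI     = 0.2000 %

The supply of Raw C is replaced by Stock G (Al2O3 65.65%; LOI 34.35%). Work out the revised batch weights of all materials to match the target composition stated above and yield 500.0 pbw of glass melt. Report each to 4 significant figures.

Values along the way appear, rounded to four significant figures, at each printed step. All arithmetic runs at full precision in all steps; a single rounding completes each reported number. All derived quantities, which include the six compositions, ignition loss, the yield, totals, glass mass, are rebuilt at exact precision, as written in the question or the answer, from the weighed amounts for 500.0 pbw of glass.
The oxide mass targets at 500.0 pbw glass melt:
  TiO2: 0.8655% × 500.0 = 4.328 pbw
  SiO2: 76.53% × 500.0 = 382.6 pbw
  B2O3: 5.302% × 500.0 = 26.51 pbw
  ZrO2: 1.658% × 500.0 = 8.290 pbw
  Al2O3: 13.27% × 500.0 = 66.35 pbw
  MgO: 2.380% × 500.0 = 11.90 pbw
A balance pass over the oxides, with the batch weights as given, under the basis named above (every target is met by its sum up to rounding of the answer):
  TiO2: 4.371·0.9900 = 4.327 pbw (target 4.328 pbw)
  SiO2: 37.23·0.6305 + 12.35·0.3276 + 356.9·0.9950 = 382.6 pbw (target 382.6 pbw)
  B2O3: 46.74·0.5672 = 26.51 pbw (target 26.51 pbw)
  ZrO2: 12.35·0.6714 = 8.292 pbw (target 8.290 pbw)
  Al2O3: 99.44·0.6565 + 356.9·0.003000 = 66.35 pbw (target 66.35 pbw)
  MgO: 37.23·0.3196 = 11.90 pbw (target 11.90 pbw)
Auditing the glass mass value: Σ batch − LOI loss = 500.0 pbw (per-oxide target masses sum to 500.0 pbw; versus the stated basis of 500.0 pbw — rounding explains the deltas).
Whole-batch sum: Σ batch = 557.0 pbw; LOI removed, Σ of batch·LOI: 57.01 pbw; as yield: glass ÷ batch → 89.76%.

Revised batch per 500.0 pbw glass melt:
  Ingredient A: 4.371 pbw
  Stock B: 46.74 pbw
  Stock G: 99.44 pbw
  Feed D: 37.23 pbw
  Ingredient E: 12.35 pbw
  Component F: 356.9 pbw
Total batch = 557.0 pbw; LOI loss = 57.01 pbw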